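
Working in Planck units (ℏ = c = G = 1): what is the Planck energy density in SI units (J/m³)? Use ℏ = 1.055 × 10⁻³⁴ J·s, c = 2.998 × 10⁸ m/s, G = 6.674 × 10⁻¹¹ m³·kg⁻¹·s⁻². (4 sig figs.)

From ℏ = c = G = 1 the energy density scale is u_P = c⁷/(ℏG²).
  = 2.177 × 10⁵⁹ / 4.699 × 10⁻⁵⁵
  = 4.632 × 10¹¹³ J/m³

4.632 × 10¹¹³ J/m³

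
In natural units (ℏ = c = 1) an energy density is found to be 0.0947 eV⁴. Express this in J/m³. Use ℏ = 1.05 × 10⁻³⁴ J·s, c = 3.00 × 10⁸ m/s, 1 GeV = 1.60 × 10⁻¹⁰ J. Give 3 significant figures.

[E]/[L]³ = [E]⁴/(ℏc)³; restore (ℏc)⁻³.
1 GeV⁴ → 1/(ℏc)³ × (1 GeV in J)⁴ = 2.10 × 10³⁷ J/m³.
Convert the energy scale: 0.0947 eV⁴ = 9.47 × 10⁻³⁸ GeV⁴.
Result: 9.47 × 10⁻³⁸ × 2.10 × 10³⁷ = 1.99 J/m³.

1.99 J/m³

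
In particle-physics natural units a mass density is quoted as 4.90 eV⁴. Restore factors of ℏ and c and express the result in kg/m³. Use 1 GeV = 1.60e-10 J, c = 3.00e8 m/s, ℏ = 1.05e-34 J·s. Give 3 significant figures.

1.14e-15 kg/m³

Mass density is [E]/(c²[L]³) = [E]⁴/(ℏ³c⁵).
1 GeV⁴ → 1/(ℏ³c⁵) × (1 GeV in J)⁴ = 2.33e20 kg/m³.
Convert the energy scale: 4.90 eV⁴ = 4.90e-36 GeV⁴.
Result: 4.90e-36 × 2.33e20 = 1.14e-15 kg/m³.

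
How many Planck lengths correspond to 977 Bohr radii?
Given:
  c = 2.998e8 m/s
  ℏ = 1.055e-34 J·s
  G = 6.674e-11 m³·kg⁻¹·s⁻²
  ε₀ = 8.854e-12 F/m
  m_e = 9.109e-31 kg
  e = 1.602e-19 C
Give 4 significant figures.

3.202e27

Bohr radius: a₀ = 4πε₀ℏ²/(m_e e²) = 5.297e-11 m
Planck length: ℓ_P = √(ℏG/c³) = 1.616e-35 m
977 × 5.297e-11 / 1.616e-35 = 3.202e27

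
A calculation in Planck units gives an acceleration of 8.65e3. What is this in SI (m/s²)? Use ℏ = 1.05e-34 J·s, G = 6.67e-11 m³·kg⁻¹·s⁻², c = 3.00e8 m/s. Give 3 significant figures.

One Planck acceleration: a_P = √(c⁷/(ℏG)) = 5.59e51 m/s².
8.65e3 × 5.59e51 m/s² = 4.83e55 m/s²

4.83e55 m/s²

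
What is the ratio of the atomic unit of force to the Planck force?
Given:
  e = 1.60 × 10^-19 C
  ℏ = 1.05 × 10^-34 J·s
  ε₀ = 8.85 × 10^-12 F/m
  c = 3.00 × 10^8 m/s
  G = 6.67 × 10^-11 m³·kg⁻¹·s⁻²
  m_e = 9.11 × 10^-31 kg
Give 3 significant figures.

atomic unit of force: F_au = E_h/a₀ = m_e²e⁶/((4πε₀)³ℏ⁴) = 8.33 × 10^-8 N
Planck force: F_P = c⁴/G = 1.21 × 10^44 N
ratio = 8.33 × 10^-8 / 1.21 × 10^44 = 6.86 × 10^-52

6.86 × 10^-52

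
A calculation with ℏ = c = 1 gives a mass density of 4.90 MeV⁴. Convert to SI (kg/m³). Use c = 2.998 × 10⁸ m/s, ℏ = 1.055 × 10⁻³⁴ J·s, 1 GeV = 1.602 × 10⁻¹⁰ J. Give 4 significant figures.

1.135 × 10⁹ kg/m³

Mass density is [E]/(c²[L]³) = [E]⁴/(ℏ³c⁵).
1 GeV⁴ → 1/(ℏ³c⁵) × (1 GeV in J)⁴ = 2.316 × 10²⁰ kg/m³.
Convert the energy scale: 4.90 MeV⁴ = 4.90 × 10⁻¹² GeV⁴.
Result: 4.90 × 10⁻¹² × 2.316 × 10²⁰ = 1.135 × 10⁹ kg/m³.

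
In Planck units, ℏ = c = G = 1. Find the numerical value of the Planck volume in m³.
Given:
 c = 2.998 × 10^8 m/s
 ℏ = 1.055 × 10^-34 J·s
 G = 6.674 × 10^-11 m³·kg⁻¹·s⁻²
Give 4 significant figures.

4.224 × 10^-105 m³

Dimensional analysis gives V_P = (ℏG/c³)^(3/2).
  = √(1.784 × 10^-209)
  = 4.224 × 10^-105 m³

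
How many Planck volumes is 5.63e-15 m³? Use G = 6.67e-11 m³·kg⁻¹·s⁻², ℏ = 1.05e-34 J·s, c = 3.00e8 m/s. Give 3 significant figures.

Planck volume: V_P = (ℏG/c³)^(3/2) = 4.18e-105 m³.
5.63e-15 / 4.18e-105 = 1.35e90

1.35e90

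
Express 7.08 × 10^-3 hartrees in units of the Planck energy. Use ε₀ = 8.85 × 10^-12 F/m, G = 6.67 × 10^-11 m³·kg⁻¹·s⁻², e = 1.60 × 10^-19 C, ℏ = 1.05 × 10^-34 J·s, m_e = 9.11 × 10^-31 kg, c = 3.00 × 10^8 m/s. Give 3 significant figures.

hartree: E_h = m_e e⁴/(4πε₀ℏ)² = 4.38 × 10^-18 J
Planck energy: E_P = √(ℏc⁵/G) = 1.96 × 10^9 J
7.08 × 10^-3 × 4.38 × 10^-18 / 1.96 × 10^9 = 1.58 × 10^-29

1.58 × 10^-29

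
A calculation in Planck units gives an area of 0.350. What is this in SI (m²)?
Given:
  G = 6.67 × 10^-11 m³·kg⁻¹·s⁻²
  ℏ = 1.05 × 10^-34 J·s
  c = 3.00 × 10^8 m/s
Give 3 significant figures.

One Planck area: A_P = ℏG/c³ = 2.59 × 10^-70 m².
0.350 × 2.59 × 10^-70 m² = 9.08 × 10^-71 m²

9.08 × 10^-71 m²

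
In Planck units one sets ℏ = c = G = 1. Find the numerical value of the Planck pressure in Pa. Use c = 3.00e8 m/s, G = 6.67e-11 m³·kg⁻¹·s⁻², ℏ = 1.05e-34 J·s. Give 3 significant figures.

p_P = c⁷/(ℏG²)
  = 2.19e59 / 4.67e-55
  = 4.68e113 Pa

4.68e113 Pa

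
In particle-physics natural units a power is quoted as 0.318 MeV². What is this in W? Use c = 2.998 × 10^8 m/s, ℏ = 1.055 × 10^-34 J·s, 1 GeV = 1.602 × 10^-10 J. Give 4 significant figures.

7.736 × 10^7 W

Power is [E]/[T] = [E]²/ℏ.
1 GeV² → 1/ℏ × (1 GeV in J)² = 2.433 × 10^14 W.
Convert the energy scale: 0.318 MeV² = 3.18 × 10^-7 GeV².
Result: 3.18 × 10^-7 × 2.433 × 10^14 = 7.736 × 10^7 W.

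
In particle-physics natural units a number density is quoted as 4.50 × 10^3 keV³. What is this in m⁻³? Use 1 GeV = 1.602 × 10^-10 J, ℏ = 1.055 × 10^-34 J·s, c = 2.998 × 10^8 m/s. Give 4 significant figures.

5.847 × 10^32 m⁻³

Number density is [L]⁻³ = [E]³/(ℏc)³.
1 GeV³ → 1/(ℏc)³ × (1 GeV in J)³ = 1.299 × 10^47 m⁻³.
Convert the energy scale: 4.50 × 10^3 keV³ = 4.50 × 10^-15 GeV³.
Result: 4.50 × 10^-15 × 1.299 × 10^47 = 5.847 × 10^32 m⁻³.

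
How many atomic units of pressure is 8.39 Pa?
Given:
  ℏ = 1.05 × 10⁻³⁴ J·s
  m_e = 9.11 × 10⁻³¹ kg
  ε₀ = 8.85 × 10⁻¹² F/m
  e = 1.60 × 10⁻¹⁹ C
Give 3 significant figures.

atomic unit of pressure: P_au = E_h/a₀³ = m_e⁴e¹⁰/((4πε₀)⁵ℏ⁸) = 3.01 × 10¹³ Pa.
8.39 / 3.01 × 10¹³ = 2.78 × 10⁻¹³

2.78 × 10⁻¹³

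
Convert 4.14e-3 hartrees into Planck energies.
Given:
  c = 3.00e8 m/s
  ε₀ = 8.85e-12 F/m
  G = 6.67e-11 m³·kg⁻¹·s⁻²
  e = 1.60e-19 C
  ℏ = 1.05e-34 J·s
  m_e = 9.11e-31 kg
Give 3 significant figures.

9.27e-30

hartree: E_h = m_e e⁴/(4πε₀ℏ)² = 4.38e-18 J
Planck energy: E_P = √(ℏc⁵/G) = 1.96e9 J
4.14e-3 × 4.38e-18 / 1.96e9 = 9.27e-30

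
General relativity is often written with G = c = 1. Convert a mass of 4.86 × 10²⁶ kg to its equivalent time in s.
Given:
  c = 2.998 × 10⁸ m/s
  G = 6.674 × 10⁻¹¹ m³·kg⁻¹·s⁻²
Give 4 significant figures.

1.204 × 10⁻⁹ s

Mass → time via G/c³.
4.86 × 10²⁶ kg × (G/c³) = 1.204 × 10⁻⁹ s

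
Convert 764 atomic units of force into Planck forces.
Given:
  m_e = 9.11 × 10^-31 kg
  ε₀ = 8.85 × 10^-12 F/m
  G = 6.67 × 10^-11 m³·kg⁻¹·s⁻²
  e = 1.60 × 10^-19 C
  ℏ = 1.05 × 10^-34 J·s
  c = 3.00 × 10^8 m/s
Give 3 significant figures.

atomic unit of force: F_au = E_h/a₀ = m_e²e⁶/((4πε₀)³ℏ⁴) = 8.33 × 10^-8 N
Planck force: F_P = c⁴/G = 1.21 × 10^44 N
764 × 8.33 × 10^-8 / 1.21 × 10^44 = 5.24 × 10^-49

5.24 × 10^-49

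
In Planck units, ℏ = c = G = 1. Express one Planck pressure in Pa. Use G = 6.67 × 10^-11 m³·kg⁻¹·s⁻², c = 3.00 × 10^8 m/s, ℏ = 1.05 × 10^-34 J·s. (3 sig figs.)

The unique combination of the constants set to 1 with dimensions of pressure is p_P = c⁷/(ℏG²).
  = 2.19 × 10^59 / 4.67 × 10^-55
  = 4.68 × 10^113 Pa

4.68 × 10^113 Pa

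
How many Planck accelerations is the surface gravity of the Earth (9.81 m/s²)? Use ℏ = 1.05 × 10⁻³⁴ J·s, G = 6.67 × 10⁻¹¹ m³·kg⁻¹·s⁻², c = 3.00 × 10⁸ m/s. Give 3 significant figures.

Planck acceleration: a_P = √(c⁷/(ℏG)) = 5.59 × 10⁵¹ m/s².
9.81 / 5.59 × 10⁵¹ = 1.76 × 10⁻⁵¹

1.76 × 10⁻⁵¹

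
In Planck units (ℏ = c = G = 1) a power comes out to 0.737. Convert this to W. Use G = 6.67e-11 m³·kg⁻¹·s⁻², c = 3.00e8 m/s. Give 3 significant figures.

2.69e52 W

One Planck power: P_P = c⁵/G = 3.64e52 W.
0.737 × 3.64e52 W = 2.69e52 W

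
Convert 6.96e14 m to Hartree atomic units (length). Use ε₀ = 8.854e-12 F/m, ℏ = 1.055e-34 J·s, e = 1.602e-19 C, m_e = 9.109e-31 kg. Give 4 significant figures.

Bohr radius: a₀ = 4πε₀ℏ²/(m_e e²) = 5.297e-11 m.
6.96e14 / 5.297e-11 = 1.314e25

1.314e25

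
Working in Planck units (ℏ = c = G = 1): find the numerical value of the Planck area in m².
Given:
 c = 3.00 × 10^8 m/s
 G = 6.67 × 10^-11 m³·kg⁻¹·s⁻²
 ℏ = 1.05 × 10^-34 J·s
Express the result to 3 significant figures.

Dimensional analysis gives A_P = ℏG/c³.
  = 7.00 × 10^-45 / 2.70 × 10^25
  = 2.59 × 10^-70 m²

2.59 × 10^-70 m²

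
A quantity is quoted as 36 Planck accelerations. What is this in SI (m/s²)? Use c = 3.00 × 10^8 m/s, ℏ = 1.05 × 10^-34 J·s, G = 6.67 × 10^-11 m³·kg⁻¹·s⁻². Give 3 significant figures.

2.01 × 10^53 m/s²

One Planck acceleration: a_P = √(c⁷/(ℏG)) = 5.59 × 10^51 m/s².
36 × 5.59 × 10^51 m/s² = 2.01 × 10^53 m/s²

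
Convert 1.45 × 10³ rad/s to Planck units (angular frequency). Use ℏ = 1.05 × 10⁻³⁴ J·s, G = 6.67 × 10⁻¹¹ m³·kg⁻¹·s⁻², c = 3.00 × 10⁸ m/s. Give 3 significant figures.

Planck angular frequency: ω_P = √(c⁵/(ℏG)) = 1.86 × 10⁴³ rad/s.
1.45 × 10³ / 1.86 × 10⁴³ = 7.78 × 10⁻⁴¹

7.78 × 10⁻⁴¹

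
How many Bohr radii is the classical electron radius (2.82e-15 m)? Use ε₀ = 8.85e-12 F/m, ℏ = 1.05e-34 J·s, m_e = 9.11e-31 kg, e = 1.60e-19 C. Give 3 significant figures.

Bohr radius: a₀ = 4πε₀ℏ²/(m_e e²) = 5.26e-11 m.
2.82e-15 / 5.26e-11 = 5.36e-5

5.36e-5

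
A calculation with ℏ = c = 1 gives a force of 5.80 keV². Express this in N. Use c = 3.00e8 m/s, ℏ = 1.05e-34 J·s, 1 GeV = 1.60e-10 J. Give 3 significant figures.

4.71e-6 N

Force is [E]/[L] = [E]²/(ℏc); restore (ℏc)⁻¹.
1 GeV² → 1/(ℏc) × (1 GeV in J)² = 8.13e5 N.
Convert the energy scale: 5.80 keV² = 5.80e-12 GeV².
Result: 5.80e-12 × 8.13e5 = 4.71e-6 N.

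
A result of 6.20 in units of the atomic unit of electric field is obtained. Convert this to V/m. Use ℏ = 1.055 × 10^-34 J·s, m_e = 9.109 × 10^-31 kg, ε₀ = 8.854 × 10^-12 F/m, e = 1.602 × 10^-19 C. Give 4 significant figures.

One atomic unit of electric field: E_au = E_h/(e a₀) = m_e²e⁵/((4πε₀)³ℏ⁴) = 5.131 × 10^11 V/m.
6.20 × 5.131 × 10^11 V/m = 3.181 × 10^12 V/m

3.181 × 10^12 V/m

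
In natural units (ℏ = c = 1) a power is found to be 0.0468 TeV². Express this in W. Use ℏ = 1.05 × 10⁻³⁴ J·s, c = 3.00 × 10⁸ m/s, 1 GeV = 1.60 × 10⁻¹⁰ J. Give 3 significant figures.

1.14 × 10¹⁹ W

Power is [E]/[T] = [E]²/ℏ.
1 GeV² → 1/ℏ × (1 GeV in J)² = 2.44 × 10¹⁴ W.
Convert the energy scale: 0.0468 TeV² = 4.68 × 10⁴ GeV².
Result: 4.68 × 10⁴ × 2.44 × 10¹⁴ = 1.14 × 10¹⁹ W.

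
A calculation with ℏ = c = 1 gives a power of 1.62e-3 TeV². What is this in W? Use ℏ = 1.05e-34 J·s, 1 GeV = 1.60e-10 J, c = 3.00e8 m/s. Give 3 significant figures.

3.95e17 W

Power is [E]/[T] = [E]²/ℏ.
1 GeV² → 1/ℏ × (1 GeV in J)² = 2.44e14 W.
Convert the energy scale: 1.62e-3 TeV² = 1.62e3 GeV².
Result: 1.62e3 × 2.44e14 = 3.95e17 W.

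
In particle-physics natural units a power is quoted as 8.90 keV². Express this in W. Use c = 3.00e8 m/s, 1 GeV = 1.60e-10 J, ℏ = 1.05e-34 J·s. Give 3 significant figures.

2.17e3 W

Power is [E]/[T] = [E]²/ℏ.
1 GeV² → 1/ℏ × (1 GeV in J)² = 2.44e14 W.
Convert the energy scale: 8.90 keV² = 8.90e-12 GeV².
Result: 8.90e-12 × 2.44e14 = 2.17e3 W.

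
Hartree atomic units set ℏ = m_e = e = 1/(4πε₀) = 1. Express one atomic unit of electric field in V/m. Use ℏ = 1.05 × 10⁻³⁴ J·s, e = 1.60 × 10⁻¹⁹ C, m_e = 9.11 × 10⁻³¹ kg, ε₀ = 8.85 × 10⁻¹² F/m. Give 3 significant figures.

5.20 × 10¹¹ V/m

The unique combination of the constants set to 1 with dimensions of electric field is E_au = E_h/(e a₀) = m_e²e⁵/((4πε₀)³ℏ⁴).
E_h = 4.38 × 10⁻¹⁸ J
a₀ = 5.26 × 10⁻¹¹ m
E_h/(e·a₀) = 5.20 × 10¹¹ V/m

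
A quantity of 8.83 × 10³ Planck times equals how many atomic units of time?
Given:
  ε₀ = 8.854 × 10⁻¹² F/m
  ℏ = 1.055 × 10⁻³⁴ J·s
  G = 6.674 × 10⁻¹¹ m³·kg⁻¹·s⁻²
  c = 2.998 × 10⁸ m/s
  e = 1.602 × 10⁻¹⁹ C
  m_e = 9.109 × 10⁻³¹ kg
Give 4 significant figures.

Planck time: t_P = √(ℏG/c⁵) = 5.392 × 10⁻⁴⁴ s
atomic unit of time: τ_au = (4πε₀)²ℏ³/(m_e e⁴) = 2.423 × 10⁻¹⁷ s
8.83 × 10³ × 5.392 × 10⁻⁴⁴ / 2.423 × 10⁻¹⁷ = 1.965 × 10⁻²³

1.965 × 10⁻²³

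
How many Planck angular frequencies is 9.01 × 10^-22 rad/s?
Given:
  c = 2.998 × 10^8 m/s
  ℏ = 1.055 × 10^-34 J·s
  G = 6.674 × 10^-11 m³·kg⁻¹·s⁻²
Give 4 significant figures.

4.858 × 10^-65

Planck angular frequency: ω_P = √(c⁵/(ℏG)) = 1.855 × 10^43 rad/s.
9.01 × 10^-22 / 1.855 × 10^43 = 4.858 × 10^-65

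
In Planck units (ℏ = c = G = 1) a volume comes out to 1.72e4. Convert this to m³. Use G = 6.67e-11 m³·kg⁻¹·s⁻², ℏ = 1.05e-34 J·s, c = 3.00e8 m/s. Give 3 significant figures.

7.19e-101 m³

One Planck volume: V_P = (ℏG/c³)^(3/2) = 4.18e-105 m³.
1.72e4 × 4.18e-105 m³ = 7.19e-101 m³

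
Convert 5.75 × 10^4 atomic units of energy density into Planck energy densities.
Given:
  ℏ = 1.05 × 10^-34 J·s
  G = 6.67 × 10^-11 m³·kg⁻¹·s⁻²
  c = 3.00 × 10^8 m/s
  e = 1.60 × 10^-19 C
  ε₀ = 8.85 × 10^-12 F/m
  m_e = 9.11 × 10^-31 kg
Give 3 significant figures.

3.70 × 10^-96

atomic unit of energy density: u_au = E_h/a₀³ = m_e⁴e¹⁰/((4πε₀)⁵ℏ⁸) = 3.01 × 10^13 J/m³
Planck energy density: u_P = c⁷/(ℏG²) = 4.68 × 10^113 J/m³
5.75 × 10^4 × 3.01 × 10^13 / 4.68 × 10^113 = 3.70 × 10^-96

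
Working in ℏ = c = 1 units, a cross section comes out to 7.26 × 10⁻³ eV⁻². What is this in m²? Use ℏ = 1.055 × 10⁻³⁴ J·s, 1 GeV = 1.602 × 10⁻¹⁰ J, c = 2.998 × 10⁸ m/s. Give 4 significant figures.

2.830 × 10⁻¹⁶ m²

Area is [L]² = [E]⁻²·(ℏc)²; restore (ℏc)².
1 GeV⁻² → (ℏc)² × (1 GeV in J)⁻² = 3.898 × 10⁻³² m².
Convert the energy scale: 7.26 × 10⁻³ eV⁻² = 7.26 × 10¹⁵ GeV⁻².
Result: 7.26 × 10¹⁵ × 3.898 × 10⁻³² = 2.830 × 10⁻¹⁶ m².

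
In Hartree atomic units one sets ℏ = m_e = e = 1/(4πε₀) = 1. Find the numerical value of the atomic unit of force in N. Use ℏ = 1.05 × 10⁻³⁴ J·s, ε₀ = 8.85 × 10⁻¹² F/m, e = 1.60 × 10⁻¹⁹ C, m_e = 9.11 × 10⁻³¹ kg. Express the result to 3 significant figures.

8.33 × 10⁻⁸ N

F_au = E_h/a₀ = m_e²e⁶/((4πε₀)³ℏ⁴)
E_h = 4.38 × 10⁻¹⁸ J
a₀ = 5.26 × 10⁻¹¹ m
E_h/a₀ = 8.33 × 10⁻⁸ N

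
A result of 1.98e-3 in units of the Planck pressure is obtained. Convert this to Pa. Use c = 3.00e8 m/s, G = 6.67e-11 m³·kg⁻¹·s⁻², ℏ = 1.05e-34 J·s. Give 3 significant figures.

One Planck pressure: p_P = c⁷/(ℏG²) = 4.68e113 Pa.
1.98e-3 × 4.68e113 Pa = 9.27e110 Pa

9.27e110 Pa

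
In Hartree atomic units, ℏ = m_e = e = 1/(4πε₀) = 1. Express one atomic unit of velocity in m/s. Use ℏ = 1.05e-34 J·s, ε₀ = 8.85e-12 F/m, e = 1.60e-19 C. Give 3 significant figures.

2.19e6 m/s

Dimensional analysis gives v_au = e²/(4πε₀ℏ).
  = 2.56e-38 / 1.17e-44
  = 2.19e6 m/s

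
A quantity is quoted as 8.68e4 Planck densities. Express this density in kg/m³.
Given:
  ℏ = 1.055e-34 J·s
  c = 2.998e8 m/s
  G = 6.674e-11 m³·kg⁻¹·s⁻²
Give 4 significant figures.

One Planck density: ρ_P = c⁵/(ℏG²) = 5.154e96 kg/m³.
8.68e4 × 5.154e96 kg/m³ = 4.474e101 kg/m³

4.474e101 kg/m³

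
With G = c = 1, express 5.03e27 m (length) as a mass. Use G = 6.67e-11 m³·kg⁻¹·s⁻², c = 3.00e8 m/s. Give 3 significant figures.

Length → mass via c²/G.
5.03e27 m × (c²/G) = 6.79e54 kg

6.79e54 kg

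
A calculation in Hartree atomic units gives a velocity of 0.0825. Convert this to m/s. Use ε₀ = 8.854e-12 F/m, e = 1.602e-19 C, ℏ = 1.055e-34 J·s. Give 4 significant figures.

1.804e5 m/s

One atomic unit of velocity: v_au = e²/(4πε₀ℏ) = 2.186e6 m/s.
0.0825 × 2.186e6 m/s = 1.804e5 m/s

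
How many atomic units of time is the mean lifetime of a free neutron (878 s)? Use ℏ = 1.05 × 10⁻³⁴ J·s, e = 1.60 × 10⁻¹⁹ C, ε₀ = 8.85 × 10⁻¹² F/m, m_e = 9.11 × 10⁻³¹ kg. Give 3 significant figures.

3.66 × 10¹⁹

atomic unit of time: τ_au = (4πε₀)²ℏ³/(m_e e⁴) = 2.40 × 10⁻¹⁷ s.
878 / 2.40 × 10⁻¹⁷ = 3.66 × 10¹⁹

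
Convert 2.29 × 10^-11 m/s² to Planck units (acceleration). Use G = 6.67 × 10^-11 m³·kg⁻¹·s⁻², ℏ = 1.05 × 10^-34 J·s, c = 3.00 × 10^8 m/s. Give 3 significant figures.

Planck acceleration: a_P = √(c⁷/(ℏG)) = 5.59 × 10^51 m/s².
2.29 × 10^-11 / 5.59 × 10^51 = 4.10 × 10^-63

4.10 × 10^-63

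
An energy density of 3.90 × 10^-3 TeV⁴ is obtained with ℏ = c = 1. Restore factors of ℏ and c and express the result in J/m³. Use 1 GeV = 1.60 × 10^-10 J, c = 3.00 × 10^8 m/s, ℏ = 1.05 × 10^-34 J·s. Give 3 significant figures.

[E]/[L]³ = [E]⁴/(ℏc)³; restore (ℏc)⁻³.
1 GeV⁴ → 1/(ℏc)³ × (1 GeV in J)⁴ = 2.10 × 10^37 J/m³.
Convert the energy scale: 3.90 × 10^-3 TeV⁴ = 3.90 × 10^9 GeV⁴.
Result: 3.90 × 10^9 × 2.10 × 10^37 = 8.18 × 10^46 J/m³.

8.18 × 10^46 J/m³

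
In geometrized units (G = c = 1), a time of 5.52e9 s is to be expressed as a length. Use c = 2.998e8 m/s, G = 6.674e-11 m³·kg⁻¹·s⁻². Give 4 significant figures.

1.655e18 m

Time → length via c.
5.52e9 s × (c) = 1.655e18 m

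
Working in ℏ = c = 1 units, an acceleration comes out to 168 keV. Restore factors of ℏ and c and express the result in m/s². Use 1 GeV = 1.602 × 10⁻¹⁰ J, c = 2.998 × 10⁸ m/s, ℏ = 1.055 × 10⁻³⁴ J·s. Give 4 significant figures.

Acceleration is [L]/[T]² = c·[E]/ℏ.
1 GeV → c/ℏ × (1 GeV in J) = 4.552 × 10³² m/s².
Convert the energy scale: 168 keV = 1.68 × 10⁻⁴ GeV.
Result: 1.68 × 10⁻⁴ × 4.552 × 10³² = 7.648 × 10²⁸ m/s².

7.648 × 10²⁸ m/s²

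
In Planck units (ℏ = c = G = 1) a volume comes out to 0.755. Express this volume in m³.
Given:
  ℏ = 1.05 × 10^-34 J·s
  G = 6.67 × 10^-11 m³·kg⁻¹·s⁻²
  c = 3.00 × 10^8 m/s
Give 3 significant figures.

3.15 × 10^-105 m³

One Planck volume: V_P = (ℏG/c³)^(3/2) = 4.18 × 10^-105 m³.
0.755 × 4.18 × 10^-105 m³ = 3.15 × 10^-105 m³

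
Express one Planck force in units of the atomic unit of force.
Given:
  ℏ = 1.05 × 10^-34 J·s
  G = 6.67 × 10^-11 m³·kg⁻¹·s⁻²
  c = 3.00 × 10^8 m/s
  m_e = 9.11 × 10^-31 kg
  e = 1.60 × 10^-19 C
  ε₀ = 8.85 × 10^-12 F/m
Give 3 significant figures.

Planck force: F_P = c⁴/G = 1.21 × 10^44 N
atomic unit of force: F_au = E_h/a₀ = m_e²e⁶/((4πε₀)³ℏ⁴) = 8.33 × 10^-8 N
ratio = 1.21 × 10^44 / 8.33 × 10^-8 = 1.46 × 10^51

1.46 × 10^51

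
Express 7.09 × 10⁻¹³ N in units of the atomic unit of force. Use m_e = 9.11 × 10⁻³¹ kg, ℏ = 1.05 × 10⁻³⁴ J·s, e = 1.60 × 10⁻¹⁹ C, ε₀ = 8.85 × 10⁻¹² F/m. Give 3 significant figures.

8.51 × 10⁻⁶

atomic unit of force: F_au = E_h/a₀ = m_e²e⁶/((4πε₀)³ℏ⁴) = 8.33 × 10⁻⁸ N.
7.09 × 10⁻¹³ / 8.33 × 10⁻⁸ = 8.51 × 10⁻⁶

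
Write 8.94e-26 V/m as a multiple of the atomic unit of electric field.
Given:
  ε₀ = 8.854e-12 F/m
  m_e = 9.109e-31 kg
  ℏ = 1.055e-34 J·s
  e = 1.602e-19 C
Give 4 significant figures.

1.742e-37

atomic unit of electric field: E_au = E_h/(e a₀) = m_e²e⁵/((4πε₀)³ℏ⁴) = 5.131e11 V/m.
8.94e-26 / 5.131e11 = 1.742e-37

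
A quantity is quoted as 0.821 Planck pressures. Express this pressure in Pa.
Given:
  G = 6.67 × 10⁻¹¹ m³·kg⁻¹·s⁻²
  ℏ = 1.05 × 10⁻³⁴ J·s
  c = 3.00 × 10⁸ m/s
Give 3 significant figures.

3.84 × 10¹¹³ Pa

One Planck pressure: p_P = c⁷/(ℏG²) = 4.68 × 10¹¹³ Pa.
0.821 × 4.68 × 10¹¹³ Pa = 3.84 × 10¹¹³ Pa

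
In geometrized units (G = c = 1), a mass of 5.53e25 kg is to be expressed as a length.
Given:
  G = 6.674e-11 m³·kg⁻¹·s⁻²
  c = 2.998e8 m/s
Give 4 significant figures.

0.04106 m

In G = c = 1 units mass has dimensions of length; the conversion factor is G/c².
5.53e25 kg × (G/c²) = 0.04106 m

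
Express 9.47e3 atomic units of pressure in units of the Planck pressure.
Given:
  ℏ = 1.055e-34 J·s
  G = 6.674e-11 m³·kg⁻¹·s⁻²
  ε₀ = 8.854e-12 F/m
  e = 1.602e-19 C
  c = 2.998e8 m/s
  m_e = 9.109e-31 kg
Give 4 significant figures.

atomic unit of pressure: P_au = E_h/a₀³ = m_e⁴e¹⁰/((4πε₀)⁵ℏ⁸) = 2.929e13 Pa
Planck pressure: p_P = c⁷/(ℏG²) = 4.632e113 Pa
9.47e3 × 2.929e13 / 4.632e113 = 5.988e-97

5.988e-97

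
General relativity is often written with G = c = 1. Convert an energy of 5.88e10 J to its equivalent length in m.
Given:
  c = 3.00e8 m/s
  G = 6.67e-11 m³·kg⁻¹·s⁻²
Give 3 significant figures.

4.84e-34 m

Energy → length via G/c⁴.
5.88e10 J × (G/c⁴) = 4.84e-34 m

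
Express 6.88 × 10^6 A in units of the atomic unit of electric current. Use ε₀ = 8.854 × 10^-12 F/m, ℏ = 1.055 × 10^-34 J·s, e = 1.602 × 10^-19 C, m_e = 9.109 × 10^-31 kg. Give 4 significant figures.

1.041 × 10^9

atomic unit of electric current: I_au = e E_h/ℏ = m_e e⁵/((4πε₀)²ℏ³) = 6.612 × 10^-3 A.
6.88 × 10^6 / 6.612 × 10^-3 = 1.041 × 10^9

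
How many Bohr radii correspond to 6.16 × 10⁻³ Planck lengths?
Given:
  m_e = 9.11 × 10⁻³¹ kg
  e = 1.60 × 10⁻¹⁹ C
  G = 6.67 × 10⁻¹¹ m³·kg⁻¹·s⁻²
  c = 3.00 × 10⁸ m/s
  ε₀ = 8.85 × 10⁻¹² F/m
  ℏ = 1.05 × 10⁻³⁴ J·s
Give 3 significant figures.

Planck length: ℓ_P = √(ℏG/c³) = 1.61 × 10⁻³⁵ m
Bohr radius: a₀ = 4πε₀ℏ²/(m_e e²) = 5.26 × 10⁻¹¹ m
6.16 × 10⁻³ × 1.61 × 10⁻³⁵ / 5.26 × 10⁻¹¹ = 1.89 × 10⁻²⁷

1.89 × 10⁻²⁷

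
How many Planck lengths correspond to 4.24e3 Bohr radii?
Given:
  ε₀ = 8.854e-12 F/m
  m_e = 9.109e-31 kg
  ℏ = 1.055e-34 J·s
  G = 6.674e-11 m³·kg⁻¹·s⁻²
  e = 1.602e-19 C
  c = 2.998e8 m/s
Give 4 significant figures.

Bohr radius: a₀ = 4πε₀ℏ²/(m_e e²) = 5.297e-11 m
Planck length: ℓ_P = √(ℏG/c³) = 1.616e-35 m
4.24e3 × 5.297e-11 / 1.616e-35 = 1.389e28

1.389e28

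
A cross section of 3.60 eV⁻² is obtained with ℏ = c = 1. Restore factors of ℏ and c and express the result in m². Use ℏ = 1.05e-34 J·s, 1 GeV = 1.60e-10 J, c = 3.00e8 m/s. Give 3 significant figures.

1.40e-13 m²

Area is [L]² = [E]⁻²·(ℏc)²; restore (ℏc)².
1 GeV⁻² → (ℏc)² × (1 GeV in J)⁻² = 3.88e-32 m².
Convert the energy scale: 3.60 eV⁻² = 3.60e18 GeV⁻².
Result: 3.60e18 × 3.88e-32 = 1.40e-13 m².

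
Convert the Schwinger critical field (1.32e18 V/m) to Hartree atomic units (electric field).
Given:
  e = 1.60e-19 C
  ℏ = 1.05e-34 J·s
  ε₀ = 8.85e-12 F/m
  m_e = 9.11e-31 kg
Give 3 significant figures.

2.54e6

atomic unit of electric field: E_au = E_h/(e a₀) = m_e²e⁵/((4πε₀)³ℏ⁴) = 5.20e11 V/m.
1.32e18 / 5.20e11 = 2.54e6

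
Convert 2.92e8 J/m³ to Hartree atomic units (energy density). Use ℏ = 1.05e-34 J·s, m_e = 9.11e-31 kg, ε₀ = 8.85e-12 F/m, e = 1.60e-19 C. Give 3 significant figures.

9.69e-6

atomic unit of energy density: u_au = E_h/a₀³ = m_e⁴e¹⁰/((4πε₀)⁵ℏ⁸) = 3.01e13 J/m³.
2.92e8 / 3.01e13 = 9.69e-6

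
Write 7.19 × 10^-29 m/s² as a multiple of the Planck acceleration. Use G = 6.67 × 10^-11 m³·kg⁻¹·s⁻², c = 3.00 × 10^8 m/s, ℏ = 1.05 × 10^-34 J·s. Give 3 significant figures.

Planck acceleration: a_P = √(c⁷/(ℏG)) = 5.59 × 10^51 m/s².
7.19 × 10^-29 / 5.59 × 10^51 = 1.29 × 10^-80

1.29 × 10^-80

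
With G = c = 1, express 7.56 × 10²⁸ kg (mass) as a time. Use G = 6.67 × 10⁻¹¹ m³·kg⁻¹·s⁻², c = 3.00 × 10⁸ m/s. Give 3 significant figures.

Mass → time via G/c³.
7.56 × 10²⁸ kg × (G/c³) = 1.87 × 10⁻⁷ s

1.87 × 10⁻⁷ s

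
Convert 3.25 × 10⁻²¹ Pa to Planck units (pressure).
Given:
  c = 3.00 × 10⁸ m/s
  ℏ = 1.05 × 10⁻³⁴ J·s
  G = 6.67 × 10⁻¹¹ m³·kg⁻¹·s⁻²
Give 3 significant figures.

6.94 × 10⁻¹³⁵

Planck pressure: p_P = c⁷/(ℏG²) = 4.68 × 10¹¹³ Pa.
3.25 × 10⁻²¹ / 4.68 × 10¹¹³ = 6.94 × 10⁻¹³⁵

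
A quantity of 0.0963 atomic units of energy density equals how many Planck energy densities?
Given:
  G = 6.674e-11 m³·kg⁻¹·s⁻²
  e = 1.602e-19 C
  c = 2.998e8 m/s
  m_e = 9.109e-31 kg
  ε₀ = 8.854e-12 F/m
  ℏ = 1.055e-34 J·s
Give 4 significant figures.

6.089e-102

atomic unit of energy density: u_au = E_h/a₀³ = m_e⁴e¹⁰/((4πε₀)⁵ℏ⁸) = 2.929e13 J/m³
Planck energy density: u_P = c⁷/(ℏG²) = 4.632e113 J/m³
0.0963 × 2.929e13 / 4.632e113 = 6.089e-102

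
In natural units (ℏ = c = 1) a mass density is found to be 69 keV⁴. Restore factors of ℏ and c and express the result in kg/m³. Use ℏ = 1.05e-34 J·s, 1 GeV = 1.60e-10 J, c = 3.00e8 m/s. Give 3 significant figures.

0.0161 kg/m³

Mass density is [E]/(c²[L]³) = [E]⁴/(ℏ³c⁵).
1 GeV⁴ → 1/(ℏ³c⁵) × (1 GeV in J)⁴ = 2.33e20 kg/m³.
Convert the energy scale: 69 keV⁴ = 6.90e-23 GeV⁴.
Result: 6.90e-23 × 2.33e20 = 0.0161 kg/m³.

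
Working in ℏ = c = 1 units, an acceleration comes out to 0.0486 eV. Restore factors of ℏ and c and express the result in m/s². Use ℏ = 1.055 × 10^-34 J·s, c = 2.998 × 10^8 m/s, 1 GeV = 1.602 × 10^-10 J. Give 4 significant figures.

2.212 × 10^22 m/s²

Acceleration is [L]/[T]² = c·[E]/ℏ.
1 GeV → c/ℏ × (1 GeV in J) = 4.552 × 10^32 m/s².
Convert the energy scale: 0.0486 eV = 4.86 × 10^-11 GeV.
Result: 4.86 × 10^-11 × 4.552 × 10^32 = 2.212 × 10^22 m/s².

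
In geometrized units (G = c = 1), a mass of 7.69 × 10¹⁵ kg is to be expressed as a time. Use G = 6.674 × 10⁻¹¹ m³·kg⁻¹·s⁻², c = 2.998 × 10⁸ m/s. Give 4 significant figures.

Mass → time via G/c³.
7.69 × 10¹⁵ kg × (G/c³) = 1.905 × 10⁻²⁰ s

1.905 × 10⁻²⁰ s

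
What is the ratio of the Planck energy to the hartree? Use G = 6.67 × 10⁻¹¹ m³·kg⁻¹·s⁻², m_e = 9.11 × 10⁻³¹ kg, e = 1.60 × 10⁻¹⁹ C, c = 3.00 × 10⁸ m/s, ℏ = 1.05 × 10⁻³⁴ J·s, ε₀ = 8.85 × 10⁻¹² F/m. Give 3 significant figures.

4.47 × 10²⁶

Planck energy: E_P = √(ℏc⁵/G) = 1.96 × 10⁹ J
hartree: E_h = m_e e⁴/(4πε₀ℏ)² = 4.38 × 10⁻¹⁸ J
ratio = 1.96 × 10⁹ / 4.38 × 10⁻¹⁸ = 4.47 × 10²⁶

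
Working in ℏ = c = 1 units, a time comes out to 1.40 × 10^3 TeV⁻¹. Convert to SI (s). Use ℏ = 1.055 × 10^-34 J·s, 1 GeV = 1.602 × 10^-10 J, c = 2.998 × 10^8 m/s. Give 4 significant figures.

9.220 × 10^-25 s

A time is [E]⁻¹ in ℏ=c=1; restore one factor of ℏ.
1 GeV⁻¹ → ℏ × (1 GeV in J)⁻¹ = 6.586 × 10^-25 s.
Convert the energy scale: 1.40 × 10^3 TeV⁻¹ = 1.40 GeV⁻¹.
Result: 1.40 × 6.586 × 10^-25 = 9.220 × 10^-25 s.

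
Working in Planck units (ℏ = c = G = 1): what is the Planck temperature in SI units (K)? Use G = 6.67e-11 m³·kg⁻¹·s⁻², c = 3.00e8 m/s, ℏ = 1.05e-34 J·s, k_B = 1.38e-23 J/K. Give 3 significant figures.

Dimensional analysis gives T_P = √(ℏc⁵/G) / k_B.
  = √(3.83e18) × 7.25e22
  = 1.42e32 K

1.42e32 K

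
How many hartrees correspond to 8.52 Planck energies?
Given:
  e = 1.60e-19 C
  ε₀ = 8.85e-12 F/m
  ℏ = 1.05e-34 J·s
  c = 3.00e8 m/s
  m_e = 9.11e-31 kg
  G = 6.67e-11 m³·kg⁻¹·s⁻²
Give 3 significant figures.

3.81e27

Planck energy: E_P = √(ℏc⁵/G) = 1.96e9 J
hartree: E_h = m_e e⁴/(4πε₀ℏ)² = 4.38e-18 J
8.52 × 1.96e9 / 4.38e-18 = 3.81e27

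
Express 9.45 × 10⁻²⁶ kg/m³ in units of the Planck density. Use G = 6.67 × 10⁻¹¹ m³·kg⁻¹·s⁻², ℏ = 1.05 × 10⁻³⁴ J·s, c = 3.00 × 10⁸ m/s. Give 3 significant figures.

1.82 × 10⁻¹²²

Planck density: ρ_P = c⁵/(ℏG²) = 5.20 × 10⁹⁶ kg/m³.
9.45 × 10⁻²⁶ / 5.20 × 10⁹⁶ = 1.82 × 10⁻¹²²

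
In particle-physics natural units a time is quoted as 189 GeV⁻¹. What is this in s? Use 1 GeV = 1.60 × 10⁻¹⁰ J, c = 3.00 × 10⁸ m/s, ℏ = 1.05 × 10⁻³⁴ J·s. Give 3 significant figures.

A time is [E]⁻¹ in ℏ=c=1; restore one factor of ℏ.
1 GeV⁻¹ → ℏ × (1 GeV in J)⁻¹ = 6.56 × 10⁻²⁵ s.
Result: 189 × 6.56 × 10⁻²⁵ = 1.24 × 10⁻²² s.

1.24 × 10⁻²² s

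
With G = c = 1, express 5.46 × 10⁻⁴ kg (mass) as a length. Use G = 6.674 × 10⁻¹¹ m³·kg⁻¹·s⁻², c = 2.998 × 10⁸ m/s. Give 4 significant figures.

In G = c = 1 units mass has dimensions of length; the conversion factor is G/c².
5.46 × 10⁻⁴ kg × (G/c²) = 4.054 × 10⁻³¹ m

4.054 × 10⁻³¹ m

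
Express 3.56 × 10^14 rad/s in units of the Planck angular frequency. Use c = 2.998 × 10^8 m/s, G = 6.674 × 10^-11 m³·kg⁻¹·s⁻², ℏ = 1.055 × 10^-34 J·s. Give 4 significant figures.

Planck angular frequency: ω_P = √(c⁵/(ℏG)) = 1.855 × 10^43 rad/s.
3.56 × 10^14 / 1.855 × 10^43 = 1.920 × 10^-29

1.920 × 10^-29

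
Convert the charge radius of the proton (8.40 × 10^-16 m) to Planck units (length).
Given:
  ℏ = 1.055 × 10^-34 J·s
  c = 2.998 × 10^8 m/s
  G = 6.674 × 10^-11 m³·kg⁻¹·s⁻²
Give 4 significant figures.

5.196 × 10^19

Planck length: ℓ_P = √(ℏG/c³) = 1.616 × 10^-35 m.
8.40 × 10^-16 / 1.616 × 10^-35 = 5.196 × 10^19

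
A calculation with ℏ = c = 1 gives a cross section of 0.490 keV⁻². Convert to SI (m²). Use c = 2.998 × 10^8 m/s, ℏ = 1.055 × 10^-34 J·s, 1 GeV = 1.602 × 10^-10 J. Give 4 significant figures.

1.910 × 10^-20 m²

Area is [L]² = [E]⁻²·(ℏc)²; restore (ℏc)².
1 GeV⁻² → (ℏc)² × (1 GeV in J)⁻² = 3.898 × 10^-32 m².
Convert the energy scale: 0.490 keV⁻² = 4.90 × 10^11 GeV⁻².
Result: 4.90 × 10^11 × 3.898 × 10^-32 = 1.910 × 10^-20 m².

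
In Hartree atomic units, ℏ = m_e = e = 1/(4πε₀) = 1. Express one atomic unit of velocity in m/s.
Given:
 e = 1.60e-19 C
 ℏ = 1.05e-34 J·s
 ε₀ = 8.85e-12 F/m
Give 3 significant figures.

2.19e6 m/s

From ℏ = m_e = e = 1/(4πε₀) = 1 the velocity scale is v_au = e²/(4πε₀ℏ).
  = 2.56e-38 / 1.17e-44
  = 2.19e6 m/s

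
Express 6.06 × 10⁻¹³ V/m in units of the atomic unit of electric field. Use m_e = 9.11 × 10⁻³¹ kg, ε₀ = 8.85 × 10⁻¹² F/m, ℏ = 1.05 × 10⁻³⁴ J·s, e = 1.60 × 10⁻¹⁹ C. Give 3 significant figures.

1.16 × 10⁻²⁴

atomic unit of electric field: E_au = E_h/(e a₀) = m_e²e⁵/((4πε₀)³ℏ⁴) = 5.20 × 10¹¹ V/m.
6.06 × 10⁻¹³ / 5.20 × 10¹¹ = 1.16 × 10⁻²⁴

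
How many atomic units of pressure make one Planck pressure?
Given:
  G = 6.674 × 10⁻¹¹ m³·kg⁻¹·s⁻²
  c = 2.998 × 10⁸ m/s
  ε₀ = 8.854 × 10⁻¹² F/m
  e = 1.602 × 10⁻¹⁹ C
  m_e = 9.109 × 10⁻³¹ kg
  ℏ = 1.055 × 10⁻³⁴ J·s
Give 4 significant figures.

Planck pressure: p_P = c⁷/(ℏG²) = 4.632 × 10¹¹³ Pa
atomic unit of pressure: P_au = E_h/a₀³ = m_e⁴e¹⁰/((4πε₀)⁵ℏ⁸) = 2.929 × 10¹³ Pa
ratio = 4.632 × 10¹¹³ / 2.929 × 10¹³ = 1.581 × 10¹⁰⁰

1.581 × 10¹⁰⁰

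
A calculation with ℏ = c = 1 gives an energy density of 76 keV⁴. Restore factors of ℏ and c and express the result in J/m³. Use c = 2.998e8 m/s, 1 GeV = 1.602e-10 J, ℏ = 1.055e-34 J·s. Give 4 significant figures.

1.582e15 J/m³

[E]/[L]³ = [E]⁴/(ℏc)³; restore (ℏc)⁻³.
1 GeV⁴ → 1/(ℏc)³ × (1 GeV in J)⁴ = 2.082e37 J/m³.
Convert the energy scale: 76 keV⁴ = 7.60e-23 GeV⁴.
Result: 7.60e-23 × 2.082e37 = 1.582e15 J/m³.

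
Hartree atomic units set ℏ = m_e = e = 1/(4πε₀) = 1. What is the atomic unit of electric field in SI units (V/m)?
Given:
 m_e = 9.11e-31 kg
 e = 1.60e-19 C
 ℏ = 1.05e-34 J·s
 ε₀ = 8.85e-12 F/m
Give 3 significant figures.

5.20e11 V/m

From ℏ = m_e = e = 1/(4πε₀) = 1 the electric field scale is E_au = E_h/(e a₀) = m_e²e⁵/((4πε₀)³ℏ⁴).
E_h = 4.38e-18 J
a₀ = 5.26e-11 m
E_h/(e·a₀) = 5.20e11 V/m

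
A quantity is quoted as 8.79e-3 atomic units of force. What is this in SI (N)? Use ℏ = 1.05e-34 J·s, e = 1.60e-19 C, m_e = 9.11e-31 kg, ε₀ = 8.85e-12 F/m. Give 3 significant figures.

One atomic unit of force: F_au = E_h/a₀ = m_e²e⁶/((4πε₀)³ℏ⁴) = 8.33e-8 N.
8.79e-3 × 8.33e-8 N = 7.32e-10 N

7.32e-10 N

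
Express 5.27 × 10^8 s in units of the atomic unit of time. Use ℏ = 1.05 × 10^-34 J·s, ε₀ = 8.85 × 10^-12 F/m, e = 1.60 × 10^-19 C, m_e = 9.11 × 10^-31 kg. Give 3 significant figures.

2.20 × 10^25

atomic unit of time: τ_au = (4πε₀)²ℏ³/(m_e e⁴) = 2.40 × 10^-17 s.
5.27 × 10^8 / 2.40 × 10^-17 = 2.20 × 10^25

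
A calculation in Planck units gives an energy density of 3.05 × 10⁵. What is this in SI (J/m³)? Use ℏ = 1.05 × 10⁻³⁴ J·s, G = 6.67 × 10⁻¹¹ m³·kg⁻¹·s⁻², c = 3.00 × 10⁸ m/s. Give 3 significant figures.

1.43 × 10¹¹⁹ J/m³

One Planck energy density: u_P = c⁷/(ℏG²) = 4.68 × 10¹¹³ J/m³.
3.05 × 10⁵ × 4.68 × 10¹¹³ J/m³ = 1.43 × 10¹¹⁹ J/m³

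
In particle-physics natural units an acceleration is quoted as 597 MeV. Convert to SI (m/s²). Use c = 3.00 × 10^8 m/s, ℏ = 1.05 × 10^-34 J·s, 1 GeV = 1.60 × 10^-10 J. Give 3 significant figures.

Acceleration is [L]/[T]² = c·[E]/ℏ.
1 GeV → c/ℏ × (1 GeV in J) = 4.57 × 10^32 m/s².
Convert the energy scale: 597 MeV = 0.597 GeV.
Result: 0.597 × 4.57 × 10^32 = 2.73 × 10^32 m/s².

2.73 × 10^32 m/s²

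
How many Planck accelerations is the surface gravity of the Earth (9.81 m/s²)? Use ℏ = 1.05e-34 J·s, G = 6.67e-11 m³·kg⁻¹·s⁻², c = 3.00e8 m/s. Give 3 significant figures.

Planck acceleration: a_P = √(c⁷/(ℏG)) = 5.59e51 m/s².
9.81 / 5.59e51 = 1.76e-51

1.76e-51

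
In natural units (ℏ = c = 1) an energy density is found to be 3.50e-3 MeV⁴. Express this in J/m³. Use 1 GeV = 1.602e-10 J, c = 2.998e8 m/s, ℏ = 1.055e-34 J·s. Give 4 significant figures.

[E]/[L]³ = [E]⁴/(ℏc)³; restore (ℏc)⁻³.
1 GeV⁴ → 1/(ℏc)³ × (1 GeV in J)⁴ = 2.082e37 J/m³.
Convert the energy scale: 3.50e-3 MeV⁴ = 3.50e-15 GeV⁴.
Result: 3.50e-15 × 2.082e37 = 7.286e22 J/m³.

7.286e22 J/m³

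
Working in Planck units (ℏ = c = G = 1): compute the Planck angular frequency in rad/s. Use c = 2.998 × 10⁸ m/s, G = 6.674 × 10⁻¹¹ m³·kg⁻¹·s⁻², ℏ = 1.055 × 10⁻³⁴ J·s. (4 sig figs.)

From ℏ = c = G = 1 the angular frequency scale is ω_P = √(c⁵/(ℏG)).
  = √(3.440 × 10⁸⁶)
  = 1.855 × 10⁴³ rad/s

1.855 × 10⁴³ rad/s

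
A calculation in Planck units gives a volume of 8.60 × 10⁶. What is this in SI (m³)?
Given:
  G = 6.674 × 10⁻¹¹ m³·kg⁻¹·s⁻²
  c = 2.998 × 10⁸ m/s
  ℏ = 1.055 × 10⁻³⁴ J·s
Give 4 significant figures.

3.633 × 10⁻⁹⁸ m³

One Planck volume: V_P = (ℏG/c³)^(3/2) = 4.224 × 10⁻¹⁰⁵ m³.
8.60 × 10⁶ × 4.224 × 10⁻¹⁰⁵ m³ = 3.633 × 10⁻⁹⁸ m³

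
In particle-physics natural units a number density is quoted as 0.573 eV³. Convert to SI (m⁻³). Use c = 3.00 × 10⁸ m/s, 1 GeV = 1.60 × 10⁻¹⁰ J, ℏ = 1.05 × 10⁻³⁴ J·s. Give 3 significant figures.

Number density is [L]⁻³ = [E]³/(ℏc)³.
1 GeV³ → 1/(ℏc)³ × (1 GeV in J)³ = 1.31 × 10⁴⁷ m⁻³.
Convert the energy scale: 0.573 eV³ = 5.73 × 10⁻²⁸ GeV³.
Result: 5.73 × 10⁻²⁸ × 1.31 × 10⁴⁷ = 7.51 × 10¹⁹ m⁻³.

7.51 × 10¹⁹ m⁻³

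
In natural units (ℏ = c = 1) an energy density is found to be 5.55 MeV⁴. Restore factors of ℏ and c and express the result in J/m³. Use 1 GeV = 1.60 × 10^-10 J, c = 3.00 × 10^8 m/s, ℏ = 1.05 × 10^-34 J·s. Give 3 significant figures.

1.16 × 10^26 J/m³

[E]/[L]³ = [E]⁴/(ℏc)³; restore (ℏc)⁻³.
1 GeV⁴ → 1/(ℏc)³ × (1 GeV in J)⁴ = 2.10 × 10^37 J/m³.
Convert the energy scale: 5.55 MeV⁴ = 5.55 × 10^-12 GeV⁴.
Result: 5.55 × 10^-12 × 2.10 × 10^37 = 1.16 × 10^26 J/m³.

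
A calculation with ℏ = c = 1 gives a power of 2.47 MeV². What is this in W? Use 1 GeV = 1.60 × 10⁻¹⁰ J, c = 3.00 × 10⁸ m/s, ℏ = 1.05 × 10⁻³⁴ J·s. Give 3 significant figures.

6.02 × 10⁸ W

Power is [E]/[T] = [E]²/ℏ.
1 GeV² → 1/ℏ × (1 GeV in J)² = 2.44 × 10¹⁴ W.
Convert the energy scale: 2.47 MeV² = 2.47 × 10⁻⁶ GeV².
Result: 2.47 × 10⁻⁶ × 2.44 × 10¹⁴ = 6.02 × 10⁸ W.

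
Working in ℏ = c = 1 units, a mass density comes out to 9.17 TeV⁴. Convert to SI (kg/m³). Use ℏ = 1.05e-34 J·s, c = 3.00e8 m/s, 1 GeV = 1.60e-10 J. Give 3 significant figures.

Mass density is [E]/(c²[L]³) = [E]⁴/(ℏ³c⁵).
1 GeV⁴ → 1/(ℏ³c⁵) × (1 GeV in J)⁴ = 2.33e20 kg/m³.
Convert the energy scale: 9.17 TeV⁴ = 9.17e12 GeV⁴.
Result: 9.17e12 × 2.33e20 = 2.14e33 kg/m³.

2.14e33 kg/m³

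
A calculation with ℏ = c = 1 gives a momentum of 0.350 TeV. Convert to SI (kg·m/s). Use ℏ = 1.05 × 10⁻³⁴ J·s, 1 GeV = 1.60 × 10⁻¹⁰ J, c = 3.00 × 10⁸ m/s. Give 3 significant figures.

1.87 × 10⁻¹⁶ kg·m/s

Momentum is [E]/c; divide by c.
1 GeV → 1/c × (1 GeV in J) = 5.33 × 10⁻¹⁹ kg·m/s.
Convert the energy scale: 0.350 TeV = 350 GeV.
Result: 350 × 5.33 × 10⁻¹⁹ = 1.87 × 10⁻¹⁶ kg·m/s.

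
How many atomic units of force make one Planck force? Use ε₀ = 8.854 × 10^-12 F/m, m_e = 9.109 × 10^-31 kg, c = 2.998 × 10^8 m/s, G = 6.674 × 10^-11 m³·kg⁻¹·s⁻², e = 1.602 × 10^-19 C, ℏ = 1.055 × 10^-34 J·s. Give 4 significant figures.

1.473 × 10^51

Planck force: F_P = c⁴/G = 1.210 × 10^44 N
atomic unit of force: F_au = E_h/a₀ = m_e²e⁶/((4πε₀)³ℏ⁴) = 8.220 × 10^-8 N
ratio = 1.210 × 10^44 / 8.220 × 10^-8 = 1.473 × 10^51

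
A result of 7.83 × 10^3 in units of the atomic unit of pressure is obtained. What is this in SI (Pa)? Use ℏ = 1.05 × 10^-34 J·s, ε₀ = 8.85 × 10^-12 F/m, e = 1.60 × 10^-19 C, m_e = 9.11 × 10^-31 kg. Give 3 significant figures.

2.36 × 10^17 Pa

One atomic unit of pressure: P_au = E_h/a₀³ = m_e⁴e¹⁰/((4πε₀)⁵ℏ⁸) = 3.01 × 10^13 Pa.
7.83 × 10^3 × 3.01 × 10^13 Pa = 2.36 × 10^17 Pa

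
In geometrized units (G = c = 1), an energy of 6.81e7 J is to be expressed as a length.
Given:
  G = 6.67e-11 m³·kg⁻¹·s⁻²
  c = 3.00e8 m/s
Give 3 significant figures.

5.61e-37 m

Energy → length via G/c⁴.
6.81e7 J × (G/c⁴) = 5.61e-37 m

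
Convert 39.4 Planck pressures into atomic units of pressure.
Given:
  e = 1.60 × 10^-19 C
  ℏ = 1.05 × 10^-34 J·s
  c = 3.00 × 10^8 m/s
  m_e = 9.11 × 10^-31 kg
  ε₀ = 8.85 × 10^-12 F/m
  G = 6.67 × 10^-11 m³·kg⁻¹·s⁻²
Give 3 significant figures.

6.12 × 10^101

Planck pressure: p_P = c⁷/(ℏG²) = 4.68 × 10^113 Pa
atomic unit of pressure: P_au = E_h/a₀³ = m_e⁴e¹⁰/((4πε₀)⁵ℏ⁸) = 3.01 × 10^13 Pa
39.4 × 4.68 × 10^113 / 3.01 × 10^13 = 6.12 × 10^101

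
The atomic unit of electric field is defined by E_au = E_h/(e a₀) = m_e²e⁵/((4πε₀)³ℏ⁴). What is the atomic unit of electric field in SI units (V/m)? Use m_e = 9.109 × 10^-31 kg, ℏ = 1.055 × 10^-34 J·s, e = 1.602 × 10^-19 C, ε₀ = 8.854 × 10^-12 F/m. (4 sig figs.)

E_au = E_h/(e a₀) = m_e²e⁵/((4πε₀)³ℏ⁴)
E_h = 4.354 × 10^-18 J
a₀ = 5.297 × 10^-11 m
E_h/(e·a₀) = 5.131 × 10^11 V/m

5.131 × 10^11 V/m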